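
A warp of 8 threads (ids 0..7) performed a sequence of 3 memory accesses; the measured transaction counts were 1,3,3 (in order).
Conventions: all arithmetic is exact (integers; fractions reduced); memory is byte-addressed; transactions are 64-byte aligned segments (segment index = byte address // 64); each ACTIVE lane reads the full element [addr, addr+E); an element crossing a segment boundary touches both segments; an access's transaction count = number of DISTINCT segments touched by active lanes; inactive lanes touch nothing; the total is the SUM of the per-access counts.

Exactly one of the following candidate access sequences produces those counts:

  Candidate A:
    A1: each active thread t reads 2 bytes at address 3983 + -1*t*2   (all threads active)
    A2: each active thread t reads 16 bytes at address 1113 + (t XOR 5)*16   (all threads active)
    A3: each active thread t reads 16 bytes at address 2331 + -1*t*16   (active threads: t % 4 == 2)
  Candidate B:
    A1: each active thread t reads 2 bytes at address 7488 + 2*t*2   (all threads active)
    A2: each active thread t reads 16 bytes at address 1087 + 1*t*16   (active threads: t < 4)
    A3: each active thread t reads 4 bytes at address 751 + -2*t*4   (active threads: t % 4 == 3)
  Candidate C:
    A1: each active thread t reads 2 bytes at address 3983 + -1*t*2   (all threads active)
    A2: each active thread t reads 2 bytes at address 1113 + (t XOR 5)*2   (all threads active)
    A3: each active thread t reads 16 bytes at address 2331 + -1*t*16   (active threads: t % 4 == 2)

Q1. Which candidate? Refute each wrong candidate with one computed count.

B: A2 gives 2 transactions, not 3
C: A2 gives 1 transaction, not 3
A: all counts match (1,3,3)

Answer: A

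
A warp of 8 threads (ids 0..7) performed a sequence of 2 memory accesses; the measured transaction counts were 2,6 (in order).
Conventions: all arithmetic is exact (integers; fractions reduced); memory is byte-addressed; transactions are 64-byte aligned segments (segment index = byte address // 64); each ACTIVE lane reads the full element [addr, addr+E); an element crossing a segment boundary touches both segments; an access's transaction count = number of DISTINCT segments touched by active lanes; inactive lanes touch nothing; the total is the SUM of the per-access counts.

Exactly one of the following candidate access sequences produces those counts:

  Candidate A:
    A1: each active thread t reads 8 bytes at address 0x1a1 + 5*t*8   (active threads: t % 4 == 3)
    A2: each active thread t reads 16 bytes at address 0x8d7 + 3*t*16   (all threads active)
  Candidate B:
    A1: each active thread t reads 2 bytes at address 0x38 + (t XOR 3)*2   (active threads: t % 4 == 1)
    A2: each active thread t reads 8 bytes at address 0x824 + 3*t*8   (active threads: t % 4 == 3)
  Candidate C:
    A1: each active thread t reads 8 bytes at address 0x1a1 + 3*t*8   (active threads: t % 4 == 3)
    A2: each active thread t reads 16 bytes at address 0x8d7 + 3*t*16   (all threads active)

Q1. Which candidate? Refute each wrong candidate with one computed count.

A: A1 gives 3 transactions, not 2
B: A2 gives 2 transactions, not 6
C: all counts match (2,6)

Answer: C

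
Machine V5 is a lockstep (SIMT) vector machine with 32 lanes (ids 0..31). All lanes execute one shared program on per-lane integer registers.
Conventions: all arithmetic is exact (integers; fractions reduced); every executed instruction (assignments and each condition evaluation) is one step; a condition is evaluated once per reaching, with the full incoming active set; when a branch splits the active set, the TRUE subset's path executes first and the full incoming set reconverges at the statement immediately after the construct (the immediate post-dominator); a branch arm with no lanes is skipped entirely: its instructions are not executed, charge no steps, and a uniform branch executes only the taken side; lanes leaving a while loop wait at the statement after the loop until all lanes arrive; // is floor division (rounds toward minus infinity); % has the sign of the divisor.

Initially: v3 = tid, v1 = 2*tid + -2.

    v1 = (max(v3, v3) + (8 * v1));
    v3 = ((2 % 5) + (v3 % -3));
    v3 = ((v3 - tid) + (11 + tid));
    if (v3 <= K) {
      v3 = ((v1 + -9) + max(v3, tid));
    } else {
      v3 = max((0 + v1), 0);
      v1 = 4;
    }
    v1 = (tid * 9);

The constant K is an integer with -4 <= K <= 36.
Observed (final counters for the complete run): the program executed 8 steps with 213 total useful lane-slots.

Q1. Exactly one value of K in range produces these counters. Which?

Answer: K = 11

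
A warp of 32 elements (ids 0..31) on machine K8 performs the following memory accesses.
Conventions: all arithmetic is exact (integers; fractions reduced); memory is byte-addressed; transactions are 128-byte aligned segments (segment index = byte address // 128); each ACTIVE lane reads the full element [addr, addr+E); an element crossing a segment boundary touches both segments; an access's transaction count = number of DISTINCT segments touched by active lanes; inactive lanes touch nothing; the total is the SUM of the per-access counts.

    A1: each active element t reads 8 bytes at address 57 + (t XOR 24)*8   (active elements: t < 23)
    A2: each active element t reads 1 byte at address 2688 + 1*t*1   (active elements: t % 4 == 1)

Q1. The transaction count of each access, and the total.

A1: 3 transactions
A2: 1 transaction

Answer: 3,1; total 4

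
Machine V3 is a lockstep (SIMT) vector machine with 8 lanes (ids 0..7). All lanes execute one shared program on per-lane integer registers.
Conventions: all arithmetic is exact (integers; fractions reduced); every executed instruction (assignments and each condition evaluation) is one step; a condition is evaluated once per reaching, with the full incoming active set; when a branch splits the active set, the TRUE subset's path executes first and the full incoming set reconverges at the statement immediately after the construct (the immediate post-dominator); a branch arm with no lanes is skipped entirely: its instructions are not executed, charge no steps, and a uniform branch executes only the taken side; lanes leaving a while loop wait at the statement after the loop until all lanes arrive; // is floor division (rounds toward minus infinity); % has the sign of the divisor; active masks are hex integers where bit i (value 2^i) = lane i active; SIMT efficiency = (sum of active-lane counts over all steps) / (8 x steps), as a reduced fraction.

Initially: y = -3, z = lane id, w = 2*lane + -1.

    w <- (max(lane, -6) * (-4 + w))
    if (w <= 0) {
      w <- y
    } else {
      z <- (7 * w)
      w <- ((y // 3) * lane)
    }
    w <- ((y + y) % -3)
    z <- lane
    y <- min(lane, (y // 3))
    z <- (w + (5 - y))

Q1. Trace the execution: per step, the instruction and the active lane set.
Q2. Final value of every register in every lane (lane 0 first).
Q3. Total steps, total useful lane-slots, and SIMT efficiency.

step 0: w <- (max(lane, -6) * (-4 + w)) 0xff
step 1: eval (w <= 0)                0xff
step 2: w <- y                       0x07
step 3: z <- (7 * w)                 0xf8
step 4: w <- ((y // 3) * lane)       0xf8
step 5: w <- ((y + y) % -3)          0xff
step 6: z <- lane                    0xff
step 7: y <- min(lane, (y // 3))     0xff
step 8: z <- (w + (5 - y))           0xff

Answer: 9 steps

y: -1,-1,-1,-1,-1,-1,-1,-1
z: 6,6,6,6,6,6,6,6
w: 0,0,0,0,0,0,0,0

steps = 9; useful = 61; efficiency = 61/72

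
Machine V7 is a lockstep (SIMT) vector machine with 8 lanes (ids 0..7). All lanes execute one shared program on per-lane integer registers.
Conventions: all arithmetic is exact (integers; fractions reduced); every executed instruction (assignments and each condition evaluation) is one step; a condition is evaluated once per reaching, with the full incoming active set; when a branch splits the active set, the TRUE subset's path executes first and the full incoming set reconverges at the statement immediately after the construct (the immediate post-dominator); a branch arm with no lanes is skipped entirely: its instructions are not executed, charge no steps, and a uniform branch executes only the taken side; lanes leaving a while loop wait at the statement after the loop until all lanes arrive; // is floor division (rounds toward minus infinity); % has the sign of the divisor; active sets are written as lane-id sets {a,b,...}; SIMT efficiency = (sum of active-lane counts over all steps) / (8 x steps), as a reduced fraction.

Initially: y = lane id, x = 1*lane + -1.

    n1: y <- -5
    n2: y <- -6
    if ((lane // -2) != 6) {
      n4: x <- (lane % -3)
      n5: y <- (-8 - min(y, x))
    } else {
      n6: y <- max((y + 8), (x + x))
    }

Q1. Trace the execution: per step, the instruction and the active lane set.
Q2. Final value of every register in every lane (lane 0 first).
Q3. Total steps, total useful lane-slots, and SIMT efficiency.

step 0: y <- -5                      {0,1,2,3,4,5,6,7}
step 1: y <- -6                      {0,1,2,3,4,5,6,7}
step 2: eval ((lane // -2) != 6)     {0,1,2,3,4,5,6,7}
step 3: x <- (lane % -3)             {0,1,2,3,4,5,6,7}
step 4: y <- (-8 - min(y, x))        {0,1,2,3,4,5,6,7}

Answer: 5 steps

y: -2,-2,-2,-2,-2,-2,-2,-2
x: 0,-2,-1,0,-2,-1,0,-2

steps = 5; useful = 40; efficiency = 40/40 = 1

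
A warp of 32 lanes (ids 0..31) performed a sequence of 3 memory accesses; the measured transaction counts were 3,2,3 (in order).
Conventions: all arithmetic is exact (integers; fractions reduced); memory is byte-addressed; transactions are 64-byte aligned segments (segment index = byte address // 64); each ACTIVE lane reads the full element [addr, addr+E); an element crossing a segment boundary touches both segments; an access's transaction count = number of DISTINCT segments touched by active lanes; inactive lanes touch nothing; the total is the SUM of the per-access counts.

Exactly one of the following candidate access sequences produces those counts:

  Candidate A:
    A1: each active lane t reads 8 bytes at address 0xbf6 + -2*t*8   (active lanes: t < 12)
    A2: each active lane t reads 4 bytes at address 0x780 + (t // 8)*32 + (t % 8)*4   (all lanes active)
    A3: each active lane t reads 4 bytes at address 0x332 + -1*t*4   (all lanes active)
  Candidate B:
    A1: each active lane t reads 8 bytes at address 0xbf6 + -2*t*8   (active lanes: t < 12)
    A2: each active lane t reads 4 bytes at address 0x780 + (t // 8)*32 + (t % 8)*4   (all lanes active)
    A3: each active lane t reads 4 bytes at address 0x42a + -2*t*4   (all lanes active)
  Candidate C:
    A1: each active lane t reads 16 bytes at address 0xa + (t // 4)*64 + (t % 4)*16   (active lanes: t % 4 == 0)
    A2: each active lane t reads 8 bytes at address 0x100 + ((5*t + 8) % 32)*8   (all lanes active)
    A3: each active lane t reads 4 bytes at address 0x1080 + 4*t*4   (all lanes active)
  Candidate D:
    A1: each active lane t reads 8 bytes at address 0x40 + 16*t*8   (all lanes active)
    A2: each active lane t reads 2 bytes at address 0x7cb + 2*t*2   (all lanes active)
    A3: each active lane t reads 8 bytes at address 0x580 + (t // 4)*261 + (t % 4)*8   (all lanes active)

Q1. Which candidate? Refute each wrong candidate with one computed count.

B: A3 gives 5 transactions, not 3
C: A1 gives 8 transactions, not 3
D: A1 gives 32 transactions, not 3
A: all counts match (3,2,3)

Answer: A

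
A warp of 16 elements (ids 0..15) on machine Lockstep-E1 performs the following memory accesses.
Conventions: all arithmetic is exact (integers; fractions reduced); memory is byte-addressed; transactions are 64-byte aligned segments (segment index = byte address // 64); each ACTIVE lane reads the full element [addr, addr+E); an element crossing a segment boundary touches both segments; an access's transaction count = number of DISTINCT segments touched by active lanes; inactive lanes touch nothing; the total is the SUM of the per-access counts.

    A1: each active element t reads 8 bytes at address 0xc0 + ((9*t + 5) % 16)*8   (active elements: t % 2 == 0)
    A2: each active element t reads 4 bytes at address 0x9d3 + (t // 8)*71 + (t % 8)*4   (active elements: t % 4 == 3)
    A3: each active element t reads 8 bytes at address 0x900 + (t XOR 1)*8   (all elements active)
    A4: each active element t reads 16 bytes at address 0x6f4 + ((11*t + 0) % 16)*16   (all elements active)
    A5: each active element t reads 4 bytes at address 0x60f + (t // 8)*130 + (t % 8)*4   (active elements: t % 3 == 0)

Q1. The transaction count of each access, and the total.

A1: 2 transactions
A2: 2 transactions
A3: 2 transactions
A4: 5 transactions
A5: 2 transactions

Answer: 2,2,2,5,2; total 13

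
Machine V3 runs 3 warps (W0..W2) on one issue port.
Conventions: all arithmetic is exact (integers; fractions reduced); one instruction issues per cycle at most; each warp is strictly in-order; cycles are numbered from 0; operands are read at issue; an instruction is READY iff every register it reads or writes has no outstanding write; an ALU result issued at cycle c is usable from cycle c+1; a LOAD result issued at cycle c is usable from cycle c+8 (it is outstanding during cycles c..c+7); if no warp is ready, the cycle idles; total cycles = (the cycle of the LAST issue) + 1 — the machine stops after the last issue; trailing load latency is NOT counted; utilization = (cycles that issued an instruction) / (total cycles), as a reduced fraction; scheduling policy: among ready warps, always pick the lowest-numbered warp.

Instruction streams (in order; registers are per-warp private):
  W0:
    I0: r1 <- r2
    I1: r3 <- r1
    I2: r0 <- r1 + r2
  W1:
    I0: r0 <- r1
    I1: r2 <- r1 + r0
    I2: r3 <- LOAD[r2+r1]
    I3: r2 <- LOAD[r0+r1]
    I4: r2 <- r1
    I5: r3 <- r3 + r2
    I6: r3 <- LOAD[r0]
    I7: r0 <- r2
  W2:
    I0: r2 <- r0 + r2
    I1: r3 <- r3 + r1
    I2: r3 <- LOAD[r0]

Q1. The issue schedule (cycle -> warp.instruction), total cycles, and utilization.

cycle 0: W0.I0
cycle 1: W0.I1
cycle 2: W0.I2
cycle 3: W1.I0
cycle 4: W1.I1
cycle 5: W1.I2
cycle 6: W1.I3
cycle 7: W2.I0
cycle 8: W2.I1
cycle 9: W2.I2
cycle 10: idle
cycle 11: idle
cycle 12: idle
cycle 13: idle
cycle 14: W1.I4
cycle 15: W1.I5
cycle 16: W1.I6
cycle 17: W1.I7

Answer: 18 cycles, utilization 7/9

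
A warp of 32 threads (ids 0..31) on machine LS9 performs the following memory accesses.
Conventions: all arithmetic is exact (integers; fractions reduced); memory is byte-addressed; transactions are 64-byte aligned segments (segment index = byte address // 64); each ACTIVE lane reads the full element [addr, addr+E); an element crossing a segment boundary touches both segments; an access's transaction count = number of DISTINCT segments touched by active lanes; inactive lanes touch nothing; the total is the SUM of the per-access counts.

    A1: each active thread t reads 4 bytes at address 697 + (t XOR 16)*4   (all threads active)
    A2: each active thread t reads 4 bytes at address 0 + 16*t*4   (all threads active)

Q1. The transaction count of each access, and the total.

A1: 3 transactions
A2: 32 transactions

Answer: 3,32; total 35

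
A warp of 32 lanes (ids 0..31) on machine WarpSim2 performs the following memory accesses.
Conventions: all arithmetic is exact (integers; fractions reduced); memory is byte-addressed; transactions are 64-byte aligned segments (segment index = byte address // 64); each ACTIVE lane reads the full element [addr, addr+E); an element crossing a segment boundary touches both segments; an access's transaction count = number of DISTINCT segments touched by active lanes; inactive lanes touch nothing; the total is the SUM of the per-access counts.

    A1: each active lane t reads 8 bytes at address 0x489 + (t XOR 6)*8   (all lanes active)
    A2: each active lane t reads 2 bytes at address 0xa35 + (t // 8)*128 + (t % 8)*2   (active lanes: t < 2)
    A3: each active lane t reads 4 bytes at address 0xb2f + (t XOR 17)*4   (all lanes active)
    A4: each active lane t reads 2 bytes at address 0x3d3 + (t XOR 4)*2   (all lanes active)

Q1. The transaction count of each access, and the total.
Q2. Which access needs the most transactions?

A1: 5 transactions
A2: 1 transaction
A3: 3 transactions
A4: 2 transactions

Answer: 5,1,3,2; total 11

Answer: A1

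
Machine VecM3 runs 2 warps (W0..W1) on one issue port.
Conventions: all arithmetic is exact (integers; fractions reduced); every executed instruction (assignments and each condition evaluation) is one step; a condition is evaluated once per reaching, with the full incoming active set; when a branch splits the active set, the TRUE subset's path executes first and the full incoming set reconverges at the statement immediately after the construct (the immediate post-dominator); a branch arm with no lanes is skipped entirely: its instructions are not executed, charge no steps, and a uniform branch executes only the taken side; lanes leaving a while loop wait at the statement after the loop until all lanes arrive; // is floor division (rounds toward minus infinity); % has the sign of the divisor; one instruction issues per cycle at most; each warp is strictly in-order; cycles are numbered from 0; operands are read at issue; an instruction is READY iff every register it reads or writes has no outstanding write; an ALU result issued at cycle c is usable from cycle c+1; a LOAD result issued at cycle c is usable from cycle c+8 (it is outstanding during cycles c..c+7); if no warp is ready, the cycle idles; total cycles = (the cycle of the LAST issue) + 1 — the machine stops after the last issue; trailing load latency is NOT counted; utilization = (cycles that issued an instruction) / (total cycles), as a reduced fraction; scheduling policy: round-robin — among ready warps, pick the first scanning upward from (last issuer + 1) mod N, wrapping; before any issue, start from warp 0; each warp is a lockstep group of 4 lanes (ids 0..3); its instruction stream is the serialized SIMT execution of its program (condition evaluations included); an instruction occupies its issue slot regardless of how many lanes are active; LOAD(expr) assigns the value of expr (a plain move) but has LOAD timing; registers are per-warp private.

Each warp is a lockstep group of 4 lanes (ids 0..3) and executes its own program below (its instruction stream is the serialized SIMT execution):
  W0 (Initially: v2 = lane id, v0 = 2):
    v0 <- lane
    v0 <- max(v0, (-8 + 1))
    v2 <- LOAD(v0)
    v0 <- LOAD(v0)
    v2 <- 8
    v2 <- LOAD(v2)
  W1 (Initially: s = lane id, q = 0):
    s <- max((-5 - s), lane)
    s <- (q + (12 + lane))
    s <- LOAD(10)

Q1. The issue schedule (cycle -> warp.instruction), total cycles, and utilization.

cycle 0: W0.I0
cycle 1: W1.I0
cycle 2: W0.I1
cycle 3: W1.I1
cycle 4: W0.I2
cycle 5: W1.I2
cycle 6: W0.I3
cycle 7: idle
cycle 8: idle
cycle 9: idle
cycle 10: idle
cycle 11: idle
cycle 12: W0.I4
cycle 13: W0.I5

Answer: 14 cycles, utilization 9/14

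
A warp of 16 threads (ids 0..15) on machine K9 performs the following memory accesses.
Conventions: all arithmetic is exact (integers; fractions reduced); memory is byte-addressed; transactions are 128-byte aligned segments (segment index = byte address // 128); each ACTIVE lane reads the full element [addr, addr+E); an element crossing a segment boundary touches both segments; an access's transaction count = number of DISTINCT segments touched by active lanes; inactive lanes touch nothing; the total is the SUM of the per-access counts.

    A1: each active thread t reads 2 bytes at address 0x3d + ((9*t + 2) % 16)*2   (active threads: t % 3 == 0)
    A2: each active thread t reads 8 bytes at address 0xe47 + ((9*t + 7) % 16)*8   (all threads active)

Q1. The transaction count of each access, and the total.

A1: 1 transaction
A2: 2 transactions

Answer: 1,2; total 3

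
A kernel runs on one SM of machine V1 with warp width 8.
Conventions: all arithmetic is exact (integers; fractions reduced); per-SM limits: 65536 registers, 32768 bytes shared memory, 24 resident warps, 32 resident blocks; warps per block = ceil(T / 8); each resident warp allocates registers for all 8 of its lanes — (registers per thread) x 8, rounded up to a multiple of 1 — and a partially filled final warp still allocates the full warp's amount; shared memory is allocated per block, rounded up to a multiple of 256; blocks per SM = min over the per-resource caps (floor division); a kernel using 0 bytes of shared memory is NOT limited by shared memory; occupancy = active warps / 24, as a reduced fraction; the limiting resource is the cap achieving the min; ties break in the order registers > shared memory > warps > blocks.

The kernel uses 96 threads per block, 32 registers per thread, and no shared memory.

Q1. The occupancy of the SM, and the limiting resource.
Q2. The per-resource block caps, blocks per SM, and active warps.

Answer: occupancy 1, limited by warps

registers: 21 blocks
shared memory: no limit (kernel uses none)
warps: 2 blocks
blocks: 32 blocks

Answer: 2 blocks, 24 active warps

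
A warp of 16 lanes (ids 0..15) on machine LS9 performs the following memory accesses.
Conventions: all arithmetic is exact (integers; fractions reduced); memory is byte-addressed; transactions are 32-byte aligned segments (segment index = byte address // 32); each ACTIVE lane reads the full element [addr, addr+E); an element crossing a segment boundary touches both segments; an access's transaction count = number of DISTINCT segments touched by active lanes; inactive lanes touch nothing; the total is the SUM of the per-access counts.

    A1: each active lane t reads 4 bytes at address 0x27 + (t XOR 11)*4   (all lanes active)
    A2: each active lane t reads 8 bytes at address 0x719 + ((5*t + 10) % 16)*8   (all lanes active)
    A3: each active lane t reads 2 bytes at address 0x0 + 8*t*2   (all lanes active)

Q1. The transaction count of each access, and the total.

A1: 3 transactions
A2: 5 transactions
A3: 8 transactions

Answer: 3,5,8; total 16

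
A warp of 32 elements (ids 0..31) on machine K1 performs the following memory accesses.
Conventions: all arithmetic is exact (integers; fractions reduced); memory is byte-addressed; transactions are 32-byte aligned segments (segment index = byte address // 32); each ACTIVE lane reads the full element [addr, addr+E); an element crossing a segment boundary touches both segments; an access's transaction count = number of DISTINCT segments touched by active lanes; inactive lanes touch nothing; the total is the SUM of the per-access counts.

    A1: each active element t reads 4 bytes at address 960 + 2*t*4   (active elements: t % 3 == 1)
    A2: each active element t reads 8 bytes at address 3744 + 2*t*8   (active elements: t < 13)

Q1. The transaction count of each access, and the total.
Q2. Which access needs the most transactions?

A1: 8 transactions
A2: 7 transactions

Answer: 8,7; total 15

Answer: A1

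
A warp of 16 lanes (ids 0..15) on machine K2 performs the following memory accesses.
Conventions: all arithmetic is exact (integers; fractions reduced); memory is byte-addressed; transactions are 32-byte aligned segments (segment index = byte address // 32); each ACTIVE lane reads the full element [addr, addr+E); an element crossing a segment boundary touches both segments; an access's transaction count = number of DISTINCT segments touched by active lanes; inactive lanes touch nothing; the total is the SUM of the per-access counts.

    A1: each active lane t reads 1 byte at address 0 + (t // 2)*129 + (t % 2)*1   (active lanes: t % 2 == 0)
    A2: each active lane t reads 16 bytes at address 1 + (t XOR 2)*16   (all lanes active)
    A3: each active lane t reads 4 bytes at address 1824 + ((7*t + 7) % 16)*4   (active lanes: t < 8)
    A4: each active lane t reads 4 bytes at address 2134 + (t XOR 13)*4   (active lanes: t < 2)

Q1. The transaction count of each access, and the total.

A1: 8 transactions
A2: 9 transactions
A3: 2 transactions
A4: 1 transaction

Answer: 8,9,2,1; total 20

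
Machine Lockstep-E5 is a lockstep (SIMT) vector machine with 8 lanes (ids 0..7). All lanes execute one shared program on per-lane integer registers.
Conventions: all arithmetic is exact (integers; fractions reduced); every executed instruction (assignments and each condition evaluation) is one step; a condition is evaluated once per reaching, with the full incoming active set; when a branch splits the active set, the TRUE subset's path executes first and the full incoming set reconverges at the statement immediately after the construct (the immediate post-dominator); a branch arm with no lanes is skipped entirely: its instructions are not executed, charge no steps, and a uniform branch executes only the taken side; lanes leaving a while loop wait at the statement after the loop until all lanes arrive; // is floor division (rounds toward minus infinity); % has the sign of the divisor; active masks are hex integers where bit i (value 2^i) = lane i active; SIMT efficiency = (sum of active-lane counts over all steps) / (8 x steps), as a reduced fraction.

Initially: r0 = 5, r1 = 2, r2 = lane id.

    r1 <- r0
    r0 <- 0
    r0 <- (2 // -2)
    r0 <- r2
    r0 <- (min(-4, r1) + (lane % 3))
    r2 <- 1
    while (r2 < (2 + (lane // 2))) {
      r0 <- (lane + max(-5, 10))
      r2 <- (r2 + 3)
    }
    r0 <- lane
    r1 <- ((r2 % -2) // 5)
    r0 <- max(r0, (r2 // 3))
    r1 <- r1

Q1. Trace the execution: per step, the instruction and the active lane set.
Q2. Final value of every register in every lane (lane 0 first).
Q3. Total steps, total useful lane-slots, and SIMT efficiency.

step 0: r1 <- r0                     0xff
step 1: r0 <- 0                      0xff
step 2: r0 <- (2 // -2)              0xff
step 3: r0 <- r2                     0xff
step 4: r0 <- (min(-4, r1) + (lane % 3)) 0xff
step 5: r2 <- 1                      0xff
step 6: eval (r2 < (2 + (lane // 2))) 0xff
step 7: r0 <- (lane + max(-5, 10))   0xff
step 8: r2 <- (r2 + 3)               0xff
step 9: eval (r2 < (2 + (lane // 2))) 0xff
step 10: r0 <- (lane + max(-5, 10))   0xc0
step 11: r2 <- (r2 + 3)               0xc0
step 12: eval (r2 < (2 + (lane // 2))) 0xc0
step 13: r0 <- lane                   0xff
step 14: r1 <- ((r2 % -2) // 5)       0xff
step 15: r0 <- max(r0, (r2 // 3))     0xff
step 16: r1 <- r1                     0xff

Answer: 17 steps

r0: 1,1,2,3,4,5,6,7
r1: 0,0,0,0,0,0,-1,-1
r2: 4,4,4,4,4,4,7,7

steps = 17; useful = 118; efficiency = 118/136 = 59/68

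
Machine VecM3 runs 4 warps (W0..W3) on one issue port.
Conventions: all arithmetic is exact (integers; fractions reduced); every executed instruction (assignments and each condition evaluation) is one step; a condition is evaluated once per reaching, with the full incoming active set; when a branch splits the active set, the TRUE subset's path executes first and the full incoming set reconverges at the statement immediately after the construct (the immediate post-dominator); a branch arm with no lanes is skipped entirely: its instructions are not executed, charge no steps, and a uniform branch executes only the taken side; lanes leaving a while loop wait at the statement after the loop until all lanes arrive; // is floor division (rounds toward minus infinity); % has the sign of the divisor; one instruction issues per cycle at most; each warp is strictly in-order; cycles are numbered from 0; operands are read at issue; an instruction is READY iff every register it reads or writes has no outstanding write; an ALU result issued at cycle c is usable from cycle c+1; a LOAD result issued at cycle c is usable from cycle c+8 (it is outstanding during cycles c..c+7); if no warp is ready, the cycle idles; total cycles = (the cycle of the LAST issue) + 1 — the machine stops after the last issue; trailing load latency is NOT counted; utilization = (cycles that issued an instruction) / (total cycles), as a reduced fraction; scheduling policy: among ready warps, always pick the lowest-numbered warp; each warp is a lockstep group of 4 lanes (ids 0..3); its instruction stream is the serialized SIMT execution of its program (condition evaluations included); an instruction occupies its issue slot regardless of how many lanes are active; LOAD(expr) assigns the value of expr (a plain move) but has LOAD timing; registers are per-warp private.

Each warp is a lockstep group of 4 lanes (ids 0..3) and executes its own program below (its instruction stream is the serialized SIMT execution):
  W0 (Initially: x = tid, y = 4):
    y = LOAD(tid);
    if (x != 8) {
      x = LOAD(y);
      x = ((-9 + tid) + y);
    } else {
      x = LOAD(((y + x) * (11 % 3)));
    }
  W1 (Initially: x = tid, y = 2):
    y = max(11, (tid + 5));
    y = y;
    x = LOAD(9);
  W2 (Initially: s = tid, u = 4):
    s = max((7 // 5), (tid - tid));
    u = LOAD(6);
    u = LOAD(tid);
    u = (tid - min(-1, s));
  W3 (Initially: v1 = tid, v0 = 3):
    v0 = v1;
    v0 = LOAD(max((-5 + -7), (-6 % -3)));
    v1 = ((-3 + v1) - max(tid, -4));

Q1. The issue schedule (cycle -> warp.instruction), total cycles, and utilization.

cycle 0: W0.I0
cycle 1: W0.I1
cycle 2: W1.I0
cycle 3: W1.I1
cycle 4: W1.I2
cycle 5: W2.I0
cycle 6: W2.I1
cycle 7: W3.I0
cycle 8: W0.I2
cycle 9: W3.I1
cycle 10: W3.I2
cycle 11: idle
cycle 12: idle
cycle 13: idle
cycle 14: W2.I2
cycle 15: idle
cycle 16: W0.I3
cycle 17: idle
cycle 18: idle
cycle 19: idle
cycle 20: idle
cycle 21: idle
cycle 22: W2.I3

Answer: 23 cycles, utilization 14/23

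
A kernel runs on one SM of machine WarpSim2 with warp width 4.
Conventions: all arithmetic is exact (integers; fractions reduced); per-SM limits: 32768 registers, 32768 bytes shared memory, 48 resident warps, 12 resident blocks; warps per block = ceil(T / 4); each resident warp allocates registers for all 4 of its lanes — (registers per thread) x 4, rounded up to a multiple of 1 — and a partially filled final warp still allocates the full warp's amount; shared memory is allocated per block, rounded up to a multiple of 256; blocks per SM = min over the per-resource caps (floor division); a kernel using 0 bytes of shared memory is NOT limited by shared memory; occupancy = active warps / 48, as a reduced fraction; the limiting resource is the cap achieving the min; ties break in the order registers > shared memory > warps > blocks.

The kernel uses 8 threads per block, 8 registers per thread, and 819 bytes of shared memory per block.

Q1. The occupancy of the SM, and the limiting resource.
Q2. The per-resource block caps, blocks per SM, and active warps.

Answer: occupancy 1/2, limited by blocks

registers: 512 blocks
shared memory: 32 blocks
warps: 24 blocks
blocks: 12 blocks

Answer: 12 blocks, 24 active warps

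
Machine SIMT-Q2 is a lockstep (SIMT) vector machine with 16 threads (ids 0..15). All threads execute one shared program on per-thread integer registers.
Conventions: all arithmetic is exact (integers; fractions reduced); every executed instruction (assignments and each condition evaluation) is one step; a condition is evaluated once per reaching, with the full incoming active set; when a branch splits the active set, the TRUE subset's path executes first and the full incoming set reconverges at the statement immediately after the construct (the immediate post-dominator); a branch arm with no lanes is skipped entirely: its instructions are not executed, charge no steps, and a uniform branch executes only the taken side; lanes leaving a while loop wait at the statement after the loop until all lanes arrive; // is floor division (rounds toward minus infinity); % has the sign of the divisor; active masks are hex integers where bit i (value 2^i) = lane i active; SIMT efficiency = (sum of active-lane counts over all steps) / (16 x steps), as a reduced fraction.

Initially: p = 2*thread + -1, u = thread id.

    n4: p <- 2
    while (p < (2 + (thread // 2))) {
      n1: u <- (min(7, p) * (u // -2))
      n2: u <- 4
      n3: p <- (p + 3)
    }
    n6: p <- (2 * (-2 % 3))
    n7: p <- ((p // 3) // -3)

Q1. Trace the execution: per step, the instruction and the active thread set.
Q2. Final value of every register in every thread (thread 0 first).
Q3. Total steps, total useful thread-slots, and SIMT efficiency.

step 0: p <- 2                       0xffff
step 1: eval (p < (2 + (thread // 2))) 0xffff
step 2: u <- (min(7, p) * (u // -2)) 0xfffc
step 3: u <- 4                       0xfffc
step 4: p <- (p + 3)                 0xfffc
step 5: eval (p < (2 + (thread // 2))) 0xfffc
step 6: u <- (min(7, p) * (u // -2)) 0xff00
step 7: u <- 4                       0xff00
step 8: p <- (p + 3)                 0xff00
step 9: eval (p < (2 + (thread // 2))) 0xff00
step 10: u <- (min(7, p) * (u // -2)) 0xc000
step 11: u <- 4                       0xc000
step 12: p <- (p + 3)                 0xc000
step 13: eval (p < (2 + (thread // 2))) 0xc000
step 14: p <- (2 * (-2 % 3))          0xffff
step 15: p <- ((p // 3) // -3)        0xffff

Answer: 16 steps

p: 0,0,0,0,0,0,0,0,0,0,0,0,0,0,0,0
u: 0,1,4,4,4,4,4,4,4,4,4,4,4,4,4,4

steps = 16; useful = 160; efficiency = 160/256 = 5/8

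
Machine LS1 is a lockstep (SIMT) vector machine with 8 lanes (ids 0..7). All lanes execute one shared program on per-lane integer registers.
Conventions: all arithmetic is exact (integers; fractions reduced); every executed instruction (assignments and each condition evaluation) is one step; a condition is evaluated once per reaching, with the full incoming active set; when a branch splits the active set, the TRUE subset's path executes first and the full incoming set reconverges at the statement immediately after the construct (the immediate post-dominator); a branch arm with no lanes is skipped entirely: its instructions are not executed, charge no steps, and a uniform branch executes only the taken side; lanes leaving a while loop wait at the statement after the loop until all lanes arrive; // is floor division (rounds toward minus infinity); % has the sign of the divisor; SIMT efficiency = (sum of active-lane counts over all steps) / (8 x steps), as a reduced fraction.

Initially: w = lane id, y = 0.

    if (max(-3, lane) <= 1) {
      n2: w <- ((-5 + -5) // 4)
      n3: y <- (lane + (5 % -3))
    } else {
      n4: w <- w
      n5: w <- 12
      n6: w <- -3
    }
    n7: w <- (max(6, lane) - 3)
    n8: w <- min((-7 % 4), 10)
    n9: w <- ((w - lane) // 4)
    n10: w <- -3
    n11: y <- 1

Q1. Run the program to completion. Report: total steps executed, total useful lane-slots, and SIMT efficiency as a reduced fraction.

Answer: 11 steps, 70 useful, 35/44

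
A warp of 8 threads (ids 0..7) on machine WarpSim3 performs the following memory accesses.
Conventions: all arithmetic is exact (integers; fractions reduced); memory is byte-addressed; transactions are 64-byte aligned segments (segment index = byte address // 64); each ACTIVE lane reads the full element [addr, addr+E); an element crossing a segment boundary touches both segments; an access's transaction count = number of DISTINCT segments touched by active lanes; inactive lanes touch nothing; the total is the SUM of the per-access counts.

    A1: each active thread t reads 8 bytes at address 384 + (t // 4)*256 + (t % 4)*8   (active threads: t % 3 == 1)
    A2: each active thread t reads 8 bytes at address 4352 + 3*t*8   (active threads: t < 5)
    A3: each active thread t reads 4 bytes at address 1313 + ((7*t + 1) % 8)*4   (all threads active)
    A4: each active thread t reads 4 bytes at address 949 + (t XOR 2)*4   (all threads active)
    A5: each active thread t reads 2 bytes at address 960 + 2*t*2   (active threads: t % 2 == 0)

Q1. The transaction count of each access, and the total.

A1: 2 transactions
A2: 2 transactions
A3: 2 transactions
A4: 2 transactions
A5: 1 transaction

Answer: 2,2,2,2,1; total 9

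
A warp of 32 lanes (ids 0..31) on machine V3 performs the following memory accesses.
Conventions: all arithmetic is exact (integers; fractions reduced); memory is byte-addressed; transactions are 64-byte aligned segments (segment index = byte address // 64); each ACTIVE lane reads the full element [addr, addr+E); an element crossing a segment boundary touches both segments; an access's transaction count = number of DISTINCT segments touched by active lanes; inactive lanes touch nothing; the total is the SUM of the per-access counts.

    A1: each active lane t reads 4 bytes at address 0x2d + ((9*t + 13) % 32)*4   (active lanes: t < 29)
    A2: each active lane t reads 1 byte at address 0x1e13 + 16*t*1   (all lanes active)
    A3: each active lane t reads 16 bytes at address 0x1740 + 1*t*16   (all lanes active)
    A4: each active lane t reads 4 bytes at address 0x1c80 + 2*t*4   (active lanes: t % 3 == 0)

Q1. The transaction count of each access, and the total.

A1: 3 transactions
A2: 9 transactions
A3: 8 transactions
A4: 4 transactions

Answer: 3,9,8,4; total 24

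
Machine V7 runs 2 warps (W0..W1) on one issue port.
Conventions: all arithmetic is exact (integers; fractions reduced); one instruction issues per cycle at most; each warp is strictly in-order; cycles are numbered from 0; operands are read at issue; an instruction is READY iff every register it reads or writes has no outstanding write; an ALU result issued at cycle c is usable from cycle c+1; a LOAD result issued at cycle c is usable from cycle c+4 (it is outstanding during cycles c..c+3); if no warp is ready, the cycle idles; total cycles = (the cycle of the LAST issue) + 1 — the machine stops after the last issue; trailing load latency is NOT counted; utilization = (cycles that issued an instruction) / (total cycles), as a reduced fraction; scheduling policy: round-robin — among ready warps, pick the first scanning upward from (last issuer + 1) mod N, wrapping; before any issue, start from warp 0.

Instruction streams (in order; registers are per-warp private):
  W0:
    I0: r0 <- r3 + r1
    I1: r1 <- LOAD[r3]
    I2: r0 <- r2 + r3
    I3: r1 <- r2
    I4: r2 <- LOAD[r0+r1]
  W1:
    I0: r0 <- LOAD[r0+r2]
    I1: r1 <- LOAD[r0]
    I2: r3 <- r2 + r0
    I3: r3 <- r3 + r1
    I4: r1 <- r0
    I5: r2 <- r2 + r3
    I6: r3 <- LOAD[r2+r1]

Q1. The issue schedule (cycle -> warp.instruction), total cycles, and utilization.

cycle 0: W0.I0
cycle 1: W1.I0
cycle 2: W0.I1
cycle 3: W0.I2
cycle 4: idle
cycle 5: W1.I1
cycle 6: W0.I3
cycle 7: W1.I2
cycle 8: W0.I4
cycle 9: W1.I3
cycle 10: W1.I4
cycle 11: W1.I5
cycle 12: W1.I6

Answer: 13 cycles, utilization 12/13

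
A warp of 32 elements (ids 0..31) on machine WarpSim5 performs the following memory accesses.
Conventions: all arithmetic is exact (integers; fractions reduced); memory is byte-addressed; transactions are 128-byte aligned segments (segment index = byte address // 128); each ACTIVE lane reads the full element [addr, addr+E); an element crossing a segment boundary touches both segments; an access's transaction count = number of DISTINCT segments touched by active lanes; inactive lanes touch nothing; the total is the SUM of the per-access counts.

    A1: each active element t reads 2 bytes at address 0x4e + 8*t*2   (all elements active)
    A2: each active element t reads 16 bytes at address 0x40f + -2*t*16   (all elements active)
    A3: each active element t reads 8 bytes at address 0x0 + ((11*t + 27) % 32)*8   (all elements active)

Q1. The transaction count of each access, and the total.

A1: 5 transactions
A2: 9 transactions
A3: 2 transactions

Answer: 5,9,2; total 16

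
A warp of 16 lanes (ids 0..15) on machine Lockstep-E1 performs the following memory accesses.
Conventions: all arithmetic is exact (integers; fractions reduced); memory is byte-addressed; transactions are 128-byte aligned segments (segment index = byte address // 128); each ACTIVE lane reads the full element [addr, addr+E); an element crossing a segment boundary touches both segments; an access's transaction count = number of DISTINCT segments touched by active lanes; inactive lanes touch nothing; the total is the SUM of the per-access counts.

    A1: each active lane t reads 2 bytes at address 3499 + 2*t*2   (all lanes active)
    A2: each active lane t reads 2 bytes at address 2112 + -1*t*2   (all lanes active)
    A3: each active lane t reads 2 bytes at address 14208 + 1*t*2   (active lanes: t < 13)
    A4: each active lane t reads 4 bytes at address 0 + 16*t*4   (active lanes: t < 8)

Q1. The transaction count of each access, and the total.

A1: 1 transaction
A2: 1 transaction
A3: 1 transaction
A4: 4 transactions

Answer: 1,1,1,4; total 7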